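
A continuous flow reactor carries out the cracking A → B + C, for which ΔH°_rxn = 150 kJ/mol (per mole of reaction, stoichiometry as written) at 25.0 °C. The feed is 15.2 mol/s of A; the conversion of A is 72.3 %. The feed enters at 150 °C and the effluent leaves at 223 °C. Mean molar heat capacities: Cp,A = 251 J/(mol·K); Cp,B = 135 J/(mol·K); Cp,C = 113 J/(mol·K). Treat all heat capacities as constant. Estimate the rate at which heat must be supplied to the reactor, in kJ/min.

Extent of reaction ξ = 0.723 × 15.2 = 10.99 mol/s
Reaction term: ξ·ΔH°_rxn = 10.99 × 150 = 1648.4 kJ/s
Sensible, feed 150→25 °C: -476.9 kJ/s
Outlet flows (mol/s): A 4.2104, B 10.99, C 10.99
Sensible, products 25→223 °C: 748.88 kJ/s
Q = ΔH = 1920.4 kJ/s = 1920.4 kW
Heat supplied = 115230 kJ/min

Q_in = 115000 kJ/min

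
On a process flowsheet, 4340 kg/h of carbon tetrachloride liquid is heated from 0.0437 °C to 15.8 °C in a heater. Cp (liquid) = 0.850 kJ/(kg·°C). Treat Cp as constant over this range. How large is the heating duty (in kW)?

Q = 16.1 kW

Q = ṁ·Cp·ΔT = 4340 × 0.850 × (15.8 − 0.0437) = 58125 kJ/h
Converting: 58125 / 3600 s = 16.146 kW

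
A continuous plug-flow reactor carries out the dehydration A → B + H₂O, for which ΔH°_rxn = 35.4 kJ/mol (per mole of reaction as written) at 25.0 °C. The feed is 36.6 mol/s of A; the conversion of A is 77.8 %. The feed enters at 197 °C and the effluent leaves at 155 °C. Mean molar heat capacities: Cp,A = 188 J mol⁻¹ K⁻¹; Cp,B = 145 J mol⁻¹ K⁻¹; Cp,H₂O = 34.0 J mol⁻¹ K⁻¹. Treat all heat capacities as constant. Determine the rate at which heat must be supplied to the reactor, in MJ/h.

Q_in = 2470 MJ/h

Extent of reaction ξ = 0.778 × 36.6 = 28.475 mol/s
Reaction term: ξ·ΔH°_rxn = 28.475 × 35.4 = 1008 kJ/s
Sensible, feed 197→25 °C: -1183.5 kJ/s
Outlet flows (mol/s): A 8.1252, B 28.475, H₂O 28.475
Sensible, products 25→155 °C: 861.19 kJ/s
Q = ΔH = 685.7 kJ/s = 685.7 kW
Heat supplied = 2468.5 MJ/h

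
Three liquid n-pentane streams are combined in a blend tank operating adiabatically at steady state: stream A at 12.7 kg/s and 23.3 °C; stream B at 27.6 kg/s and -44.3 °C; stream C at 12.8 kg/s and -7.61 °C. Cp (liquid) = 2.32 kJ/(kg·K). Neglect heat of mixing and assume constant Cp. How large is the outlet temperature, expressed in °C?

T_out = -19.3 °C

Energy balance with Q = 0: Σ ṁᵢCp,ᵢ(T_out − Tᵢ) = 0
T_out = Σ ṁᵢCp,ᵢTᵢ / Σ ṁᵢCp,ᵢ
      = -2376.1 / 123.19 = -19.288 °C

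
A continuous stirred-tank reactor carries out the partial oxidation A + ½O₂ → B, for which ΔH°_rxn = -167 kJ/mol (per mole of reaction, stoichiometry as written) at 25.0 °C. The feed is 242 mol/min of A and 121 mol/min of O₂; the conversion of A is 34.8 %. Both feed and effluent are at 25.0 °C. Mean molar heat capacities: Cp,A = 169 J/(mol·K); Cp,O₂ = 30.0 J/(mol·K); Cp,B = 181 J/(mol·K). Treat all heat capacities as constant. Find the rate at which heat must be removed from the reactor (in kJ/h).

Extent of reaction ξ = 0.348 × 242 = 84.216 mol/min
Reaction term: ξ·ΔH°_rxn = 84.216 × -167 = -14064 kJ/min
Q = ΔH = -14064 kJ/min = -234.4 kW
Heat removed = 843840 kJ/h

Q_out = 844000 kJ/h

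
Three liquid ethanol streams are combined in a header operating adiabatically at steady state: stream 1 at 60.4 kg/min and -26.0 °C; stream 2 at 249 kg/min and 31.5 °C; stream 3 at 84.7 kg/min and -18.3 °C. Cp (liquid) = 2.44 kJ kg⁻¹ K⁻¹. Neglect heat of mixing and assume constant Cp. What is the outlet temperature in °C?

T_out = 12.0 °C

Energy balance with Q = 0: Σ ṁᵢCp,ᵢ(T_out − Tᵢ) = 0
T_out = Σ ṁᵢCp,ᵢTᵢ / Σ ṁᵢCp,ᵢ
      = 11524 / 961.6 = 11.984 °C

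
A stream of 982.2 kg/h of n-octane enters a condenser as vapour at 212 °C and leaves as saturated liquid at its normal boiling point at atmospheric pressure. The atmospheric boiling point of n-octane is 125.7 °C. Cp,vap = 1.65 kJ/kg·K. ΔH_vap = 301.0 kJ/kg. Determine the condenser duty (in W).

Q_c = 121000 W

vapour 212→125.7 °C: -142.39 kJ/kg
condensation at 125.7 °C: -301 kJ/kg
Δh = -142.39 + -301 = -443.39 kJ/kg
Q = ṁ·Δh = 982.2 kg/h × -443.39 kJ/kg = -435500 kJ/h
|Q| = 120.97 kW = 120970 W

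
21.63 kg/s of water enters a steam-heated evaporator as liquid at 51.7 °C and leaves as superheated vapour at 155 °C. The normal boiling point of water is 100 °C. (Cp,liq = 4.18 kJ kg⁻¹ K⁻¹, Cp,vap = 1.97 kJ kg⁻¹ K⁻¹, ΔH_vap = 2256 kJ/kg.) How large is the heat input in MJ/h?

liquid 51.7→100 °C: 201.89 kJ/kg
vaporisation at 100 °C: 2256 kJ/kg
vapour 100→155 °C: 108.35 kJ/kg
Δh = 201.89 + 2256 + 108.35 = 2566.2 kJ/kg
Q = ṁ·Δh = 21.63 kg/s × 2566.2 kJ/kg = 55508 kJ/s
|Q| = 55508 kW = 199830 MJ/h

Q = 200000 MJ/h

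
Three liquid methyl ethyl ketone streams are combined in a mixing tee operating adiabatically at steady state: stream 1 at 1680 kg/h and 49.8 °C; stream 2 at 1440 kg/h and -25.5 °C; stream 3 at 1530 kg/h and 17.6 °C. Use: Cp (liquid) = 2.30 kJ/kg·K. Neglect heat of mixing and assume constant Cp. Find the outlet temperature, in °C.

T_out = 15.9 °C

Adiabatic, steady state ⇒ Σ ṁᵢCp,ᵢ(T_out − Tᵢ) = 0
T_out = Σ ṁᵢCp,ᵢTᵢ / Σ ṁᵢCp,ᵢ
      = 169910 / 10695 = 15.886 °C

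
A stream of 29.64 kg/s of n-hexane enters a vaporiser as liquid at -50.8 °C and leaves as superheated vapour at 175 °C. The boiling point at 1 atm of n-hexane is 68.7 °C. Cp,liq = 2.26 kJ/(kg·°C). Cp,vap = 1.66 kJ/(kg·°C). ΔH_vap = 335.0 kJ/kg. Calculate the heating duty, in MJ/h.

Q = 83400 MJ/h

liquid -50.8→68.7 °C: 270.07 kJ/kg
vaporisation at 68.7 °C: 335 kJ/kg
vapour 68.7→175 °C: 176.46 kJ/kg
Δh = 270.07 + 335 + 176.46 = 781.53 kJ/kg
Q = ṁ·Δh = 29.64 kg/s × 781.53 kJ/kg = 23164 kJ/s
|Q| = 23164 kW = 83392 MJ/h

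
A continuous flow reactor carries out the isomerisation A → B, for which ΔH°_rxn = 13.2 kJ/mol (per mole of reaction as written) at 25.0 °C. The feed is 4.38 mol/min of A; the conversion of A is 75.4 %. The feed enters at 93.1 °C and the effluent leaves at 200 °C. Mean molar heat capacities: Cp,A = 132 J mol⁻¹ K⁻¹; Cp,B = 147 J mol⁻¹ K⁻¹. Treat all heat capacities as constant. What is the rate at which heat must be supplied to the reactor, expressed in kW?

Extent of reaction ξ = 0.754 × 4.38 = 3.3025 mol/min
Reaction term: ξ·ΔH°_rxn = 3.3025 × 13.2 = 43.593 kJ/min
Sensible, feed 93.1→25 °C: -39.373 kJ/min
Outlet flows (mol/min): A 1.0775, B 3.3025
Sensible, products 25→200 °C: 109.85 kJ/min
Q = ΔH = 114.07 kJ/min = 1.9011 kW
Heat supplied = 1.9011 kW

Q_in = 1.90 kW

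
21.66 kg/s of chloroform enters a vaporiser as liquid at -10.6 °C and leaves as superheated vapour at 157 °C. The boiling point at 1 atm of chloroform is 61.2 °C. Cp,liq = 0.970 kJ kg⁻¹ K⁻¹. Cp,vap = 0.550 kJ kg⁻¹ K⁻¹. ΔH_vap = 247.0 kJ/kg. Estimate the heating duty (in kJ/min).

Q = 480000 kJ/min

liquid -10.6→61.2 °C: 69.646 kJ/kg
vaporisation at 61.2 °C: 247 kJ/kg
vapour 61.2→157 °C: 52.69 kJ/kg
Δh = 69.646 + 247 + 52.69 = 369.34 kJ/kg
Q = ṁ·Δh = 21.66 kg/s × 369.34 kJ/kg = 7999.8 kJ/s
|Q| = 7999.8 kW = 479990 kJ/min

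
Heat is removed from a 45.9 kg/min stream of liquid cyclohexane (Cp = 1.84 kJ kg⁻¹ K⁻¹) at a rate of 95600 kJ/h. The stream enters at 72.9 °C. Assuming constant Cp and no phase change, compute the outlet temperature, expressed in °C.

T_out = 54.0 °C

Q = 95600 kJ/h = 1593.3 kJ/min
ΔT = Q/(ṁ·Cp) = 1593.3/(45.9×1.84) = 18.866 K
T_out = 72.9 − 18.866 = 54.034 °C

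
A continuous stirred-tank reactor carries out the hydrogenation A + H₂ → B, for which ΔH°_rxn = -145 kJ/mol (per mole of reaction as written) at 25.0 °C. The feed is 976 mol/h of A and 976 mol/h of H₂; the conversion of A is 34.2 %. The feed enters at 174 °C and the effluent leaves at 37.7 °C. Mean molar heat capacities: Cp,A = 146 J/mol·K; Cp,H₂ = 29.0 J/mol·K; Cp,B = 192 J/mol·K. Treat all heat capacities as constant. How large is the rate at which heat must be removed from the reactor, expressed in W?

Q_out = 19900 W

Extent of reaction ξ = 0.342 × 976 = 333.79 mol/h
Reaction term: ξ·ΔH°_rxn = 333.79 × -145 = -48400 kJ/h
Sensible, feed 174→25 °C: -25449 kJ/h
Outlet flows (mol/h): A 642.21, H₂ 642.21, B 333.79
Sensible, products 25→37.7 °C: 2241.2 kJ/h
Q = ΔH = -71608 kJ/h = -19.891 kW
Heat removed = 19891 W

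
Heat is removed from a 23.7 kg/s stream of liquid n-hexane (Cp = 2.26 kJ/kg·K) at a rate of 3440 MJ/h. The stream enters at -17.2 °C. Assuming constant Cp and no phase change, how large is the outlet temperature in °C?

T_out = -35.0 °C

Q = 3440 MJ/h = 955.56 kJ/s
ΔT = Q/(ṁ·Cp) = 955.56/(23.7×2.26) = 17.84 K
T_out = -17.2 − 17.84 = -35.04 °C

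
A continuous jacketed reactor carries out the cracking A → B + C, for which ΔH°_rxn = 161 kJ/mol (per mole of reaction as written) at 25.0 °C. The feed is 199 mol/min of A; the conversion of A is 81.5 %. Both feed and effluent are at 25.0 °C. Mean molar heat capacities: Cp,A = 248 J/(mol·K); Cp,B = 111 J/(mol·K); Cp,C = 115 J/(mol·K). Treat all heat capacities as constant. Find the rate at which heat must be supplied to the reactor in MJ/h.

Extent of reaction ξ = 0.815 × 199 = 162.19 mol/min
Reaction term: ξ·ΔH°_rxn = 162.19 × 161 = 26112 kJ/min
Q = ΔH = 26112 kJ/min = 435.2 kW
Heat supplied = 1566.7 MJ/h

Q_in = 1570 MJ/h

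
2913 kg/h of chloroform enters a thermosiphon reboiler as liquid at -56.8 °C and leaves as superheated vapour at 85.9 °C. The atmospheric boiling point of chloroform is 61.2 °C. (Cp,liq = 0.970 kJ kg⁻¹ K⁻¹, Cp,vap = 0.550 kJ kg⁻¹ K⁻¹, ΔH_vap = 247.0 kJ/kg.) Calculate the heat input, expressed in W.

liquid -56.8→61.2 °C: 114.46 kJ/kg
vaporisation at 61.2 °C: 247 kJ/kg
vapour 61.2→85.9 °C: 13.585 kJ/kg
Δh = 114.46 + 247 + 13.585 = 375.05 kJ/kg
Q = ṁ·Δh = 2913 kg/h × 375.05 kJ/kg = 1.0925e+06 kJ/h
|Q| = 303.47 kW = 303470 W

Q = 303000 W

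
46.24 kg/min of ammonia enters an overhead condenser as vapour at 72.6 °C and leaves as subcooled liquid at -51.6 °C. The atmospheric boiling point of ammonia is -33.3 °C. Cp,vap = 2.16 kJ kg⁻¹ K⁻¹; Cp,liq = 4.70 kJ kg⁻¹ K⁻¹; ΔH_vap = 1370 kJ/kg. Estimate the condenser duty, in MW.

vapour 72.6→-33.3 °C: -228.74 kJ/kg
condensation at -33.3 °C: -1370 kJ/kg
liquid -33.3→-51.6 °C: -86.01 kJ/kg
Δh = -228.74 + -1370 + -86.01 = -1684.8 kJ/kg
Q = ṁ·Δh = 46.24 kg/min × -1684.8 kJ/kg = -77903 kJ/min
|Q| = 1298.4 kW = 1.2984 MW

Q_c = 1.30 MW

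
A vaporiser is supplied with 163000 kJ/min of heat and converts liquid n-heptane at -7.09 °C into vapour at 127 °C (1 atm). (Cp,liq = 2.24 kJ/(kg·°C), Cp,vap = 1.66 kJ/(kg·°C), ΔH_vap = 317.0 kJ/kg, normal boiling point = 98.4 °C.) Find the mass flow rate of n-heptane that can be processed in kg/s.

Δh = 2.24×(98.4−-7.09) + 317.0 + 1.66×(127−98.4) = 600.77 kJ/kg
Q = 163000 kJ/min = 2716.7 kJ/s = 2716.7 kJ/s
ṁ = Q/Δh = 2716.7 / 600.77 = 4.5219 kg/s

ṁ = 4.52 kg/s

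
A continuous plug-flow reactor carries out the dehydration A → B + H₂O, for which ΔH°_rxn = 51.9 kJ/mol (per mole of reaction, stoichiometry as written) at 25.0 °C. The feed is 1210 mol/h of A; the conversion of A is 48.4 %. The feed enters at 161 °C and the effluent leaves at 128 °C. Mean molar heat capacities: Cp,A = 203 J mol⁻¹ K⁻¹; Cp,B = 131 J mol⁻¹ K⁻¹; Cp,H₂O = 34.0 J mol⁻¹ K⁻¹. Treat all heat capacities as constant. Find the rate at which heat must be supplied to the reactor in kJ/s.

Q_in = 5.55 kJ/s

Extent of reaction ξ = 0.484 × 1210 = 585.64 mol/h
Reaction term: ξ·ΔH°_rxn = 585.64 × 51.9 = 30395 kJ/h
Sensible, feed 161→25 °C: -33406 kJ/h
Outlet flows (mol/h): A 624.36, B 585.64, H₂O 585.64
Sensible, products 25→128 °C: 23008 kJ/h
Q = ΔH = 19997 kJ/h = 5.5546 kW
Heat supplied = 5.5546 kJ/s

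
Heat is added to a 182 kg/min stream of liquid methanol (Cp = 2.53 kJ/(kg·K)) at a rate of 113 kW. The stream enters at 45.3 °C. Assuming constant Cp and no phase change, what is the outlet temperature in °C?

Q = 113 kW = 6780 kJ/min
ΔT = Q/(ṁ·Cp) = 6780/(182×2.53) = 14.724 K
T_out = 45.3 + 14.724 = 60.024 °C

T_out = 60.0 °C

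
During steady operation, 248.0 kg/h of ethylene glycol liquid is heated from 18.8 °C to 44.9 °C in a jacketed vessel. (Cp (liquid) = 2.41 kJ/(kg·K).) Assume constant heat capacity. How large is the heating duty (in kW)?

Q = 4.33 kW

Q = ṁ·Cp·ΔT = 248.0 × 2.41 × (44.9 − 18.8) = 15599 kJ/h
Converting: 15599 / 3600 s = 4.3332 kW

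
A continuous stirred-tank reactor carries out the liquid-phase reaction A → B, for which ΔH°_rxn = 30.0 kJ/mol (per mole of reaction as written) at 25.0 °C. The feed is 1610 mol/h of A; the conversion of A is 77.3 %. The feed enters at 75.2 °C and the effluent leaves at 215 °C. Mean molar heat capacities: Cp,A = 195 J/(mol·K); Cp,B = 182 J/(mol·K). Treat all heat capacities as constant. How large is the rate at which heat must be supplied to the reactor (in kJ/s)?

Extent of reaction ξ = 0.773 × 1610 = 1244.5 mol/h
Reaction term: ξ·ΔH°_rxn = 1244.5 × 30.0 = 37336 kJ/h
Sensible, feed 75.2→25 °C: -15760 kJ/h
Outlet flows (mol/h): A 365.47, B 1244.5
Sensible, products 25→215 °C: 56577 kJ/h
Q = ΔH = 78152 kJ/h = 21.709 kW
Heat supplied = 21.709 kJ/s

Q_in = 21.7 kJ/s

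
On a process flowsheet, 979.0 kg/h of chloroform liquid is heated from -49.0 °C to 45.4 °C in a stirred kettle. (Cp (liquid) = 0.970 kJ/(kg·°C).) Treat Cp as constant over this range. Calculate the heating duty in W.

Q = 24900 W

Q = ṁ·Cp·ΔT = 979.0 × 0.970 × (45.4 − -49.0) = 89645 kJ/h
Converting: 89645 / 3600 s = 24.901 kW
Heating duty = 24901 W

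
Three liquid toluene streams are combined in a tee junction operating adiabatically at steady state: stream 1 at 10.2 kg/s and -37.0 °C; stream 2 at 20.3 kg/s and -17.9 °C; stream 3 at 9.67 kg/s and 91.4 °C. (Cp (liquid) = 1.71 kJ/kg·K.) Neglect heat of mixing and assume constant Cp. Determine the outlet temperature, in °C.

T_out = 3.56 °C

Energy balance with Q = 0: Σ ṁᵢCp,ᵢ(T_out − Tᵢ) = 0
Σ ṁᵢCp,ᵢTᵢ = 10.2×1.71×-37.0 + 20.3×1.71×-17.9 + 9.67×1.71×91.4 = 244.65
Σ ṁᵢCp,ᵢ = 10.2×1.71 + 20.3×1.71 + 9.67×1.71 = 68.691
T_out = 244.65 / 68.691 = 3.5616 °C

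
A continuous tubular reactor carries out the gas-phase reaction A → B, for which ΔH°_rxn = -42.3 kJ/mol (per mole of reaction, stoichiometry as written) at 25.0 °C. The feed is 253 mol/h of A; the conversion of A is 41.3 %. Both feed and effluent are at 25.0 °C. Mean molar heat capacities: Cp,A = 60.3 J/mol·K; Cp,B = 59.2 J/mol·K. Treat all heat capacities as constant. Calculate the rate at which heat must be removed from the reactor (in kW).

Extent of reaction ξ = 0.413 × 253 = 104.49 mol/h
Reaction term: ξ·ΔH°_rxn = 104.49 × -42.3 = -4419.9 kJ/h
Q = ΔH = -4419.9 kJ/h = -1.2277 kW
Heat removed = 1.2277 kW

Q_out = 1.23 kW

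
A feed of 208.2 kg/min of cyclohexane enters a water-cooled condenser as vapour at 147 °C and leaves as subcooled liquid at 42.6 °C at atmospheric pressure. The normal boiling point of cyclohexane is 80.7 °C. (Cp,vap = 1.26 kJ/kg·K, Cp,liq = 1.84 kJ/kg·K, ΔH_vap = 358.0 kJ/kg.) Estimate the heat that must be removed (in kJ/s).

vapour 147→80.7 °C: -83.538 kJ/kg
condensation at 80.7 °C: -358 kJ/kg
liquid 80.7→42.6 °C: -70.104 kJ/kg
Δh = -83.538 + -358 + -70.104 = -511.64 kJ/kg
Q = ṁ·Δh = 208.2 kg/min × -511.64 kJ/kg = -106520 kJ/min
|Q| = 1775.4 kW

Q_c = 1780 kJ/s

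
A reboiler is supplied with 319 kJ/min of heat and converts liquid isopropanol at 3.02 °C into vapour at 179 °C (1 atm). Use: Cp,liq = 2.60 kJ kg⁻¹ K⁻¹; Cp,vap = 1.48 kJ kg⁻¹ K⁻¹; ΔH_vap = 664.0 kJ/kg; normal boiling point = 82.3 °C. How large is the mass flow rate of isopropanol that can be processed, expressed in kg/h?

ṁ = 18.9 kg/h

Δh = 2.60×(82.3−3.02) + 664.0 + 1.48×(179−82.3) = 1013.2 kJ/kg
Q = 319 kJ/min = 5.3167 kJ/s = 19140 kJ/h
ṁ = Q/Δh = 19140 / 1013.2 = 18.89 kg/h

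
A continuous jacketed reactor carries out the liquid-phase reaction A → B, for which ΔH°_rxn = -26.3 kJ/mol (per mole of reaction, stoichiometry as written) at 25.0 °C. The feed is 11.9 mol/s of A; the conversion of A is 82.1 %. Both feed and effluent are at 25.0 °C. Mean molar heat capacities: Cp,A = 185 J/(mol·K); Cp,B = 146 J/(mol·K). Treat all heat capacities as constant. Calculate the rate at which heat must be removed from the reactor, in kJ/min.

Extent of reaction ξ = 0.821 × 11.9 = 9.7699 mol/s
Reaction term: ξ·ΔH°_rxn = 9.7699 × -26.3 = -256.95 kJ/s
Q = ΔH = -256.95 kJ/s = -256.95 kW
Heat removed = 15417 kJ/min

Q_out = 15400 kJ/min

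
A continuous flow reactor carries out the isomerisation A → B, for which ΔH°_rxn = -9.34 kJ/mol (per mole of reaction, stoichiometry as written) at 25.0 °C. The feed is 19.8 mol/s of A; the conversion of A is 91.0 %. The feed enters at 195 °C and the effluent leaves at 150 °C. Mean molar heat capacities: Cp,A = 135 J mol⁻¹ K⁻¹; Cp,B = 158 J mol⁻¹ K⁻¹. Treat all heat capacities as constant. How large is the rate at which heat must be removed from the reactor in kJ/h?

Extent of reaction ξ = 0.910 × 19.8 = 18.018 mol/s
Reaction term: ξ·ΔH°_rxn = 18.018 × -9.34 = -168.29 kJ/s
Sensible, feed 195→25 °C: -454.41 kJ/s
Outlet flows (mol/s): A 1.782, B 18.018
Sensible, products 25→150 °C: 385.93 kJ/s
Q = ΔH = -236.77 kJ/s = -236.77 kW
Heat removed = 852380 kJ/h

Q_out = 852000 kJ/h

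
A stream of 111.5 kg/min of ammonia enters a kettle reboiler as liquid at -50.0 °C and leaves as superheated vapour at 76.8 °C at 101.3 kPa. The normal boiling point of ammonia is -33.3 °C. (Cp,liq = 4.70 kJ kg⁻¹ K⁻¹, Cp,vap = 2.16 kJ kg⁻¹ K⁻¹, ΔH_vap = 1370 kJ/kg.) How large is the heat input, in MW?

Q = 3.13 MW

liquid -50.0→-33.3 °C: 78.49 kJ/kg
vaporisation at -33.3 °C: 1370 kJ/kg
vapour -33.3→76.8 °C: 237.82 kJ/kg
Δh = 78.49 + 1370 + 237.82 = 1686.3 kJ/kg
Q = ṁ·Δh = 111.5 kg/min × 1686.3 kJ/kg = 188020 kJ/min
|Q| = 3133.7 kW = 3.1337 MW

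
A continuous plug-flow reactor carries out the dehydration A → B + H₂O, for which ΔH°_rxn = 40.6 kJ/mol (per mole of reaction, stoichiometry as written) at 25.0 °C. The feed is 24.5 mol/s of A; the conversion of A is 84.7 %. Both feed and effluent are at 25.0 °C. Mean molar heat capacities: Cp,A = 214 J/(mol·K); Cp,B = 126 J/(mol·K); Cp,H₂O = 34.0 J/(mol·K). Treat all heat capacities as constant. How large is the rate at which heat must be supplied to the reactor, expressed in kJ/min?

Q_in = 50600 kJ/min

Extent of reaction ξ = 0.847 × 24.5 = 20.752 mol/s
Reaction term: ξ·ΔH°_rxn = 20.752 × 40.6 = 842.51 kJ/s
Q = ΔH = 842.51 kJ/s = 842.51 kW
Heat supplied = 50551 kJ/min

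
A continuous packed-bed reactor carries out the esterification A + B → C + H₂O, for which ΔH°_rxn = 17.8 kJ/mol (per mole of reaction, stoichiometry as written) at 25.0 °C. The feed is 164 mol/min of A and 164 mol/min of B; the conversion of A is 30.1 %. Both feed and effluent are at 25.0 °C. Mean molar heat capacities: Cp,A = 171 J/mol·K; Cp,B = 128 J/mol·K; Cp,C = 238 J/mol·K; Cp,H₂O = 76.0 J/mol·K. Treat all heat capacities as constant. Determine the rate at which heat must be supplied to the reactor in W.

Extent of reaction ξ = 0.301 × 164 = 49.364 mol/min
Reaction term: ξ·ΔH°_rxn = 49.364 × 17.8 = 878.68 kJ/min
Q = ΔH = 878.68 kJ/min = 14.645 kW
Heat supplied = 14645 W

Q_in = 14600 W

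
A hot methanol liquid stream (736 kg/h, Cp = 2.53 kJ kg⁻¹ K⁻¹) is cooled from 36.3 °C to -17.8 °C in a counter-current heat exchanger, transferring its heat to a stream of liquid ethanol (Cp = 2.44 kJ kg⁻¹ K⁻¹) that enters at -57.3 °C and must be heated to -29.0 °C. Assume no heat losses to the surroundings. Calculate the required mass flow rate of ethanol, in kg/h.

Heat released by hot stream: Q = 736 × 2.53 × (36.3 − -17.8) = 100740 kJ/h
Energy balance on cold side (adiabatic exchanger): Q = ṁ_c·Cp_c·(T_c,out − T_c,in)
ṁ_c = 100740 / [2.44 × (-29.0 − -57.3)] = 1458.9 kg/h

ṁ_c = 1460 kg/h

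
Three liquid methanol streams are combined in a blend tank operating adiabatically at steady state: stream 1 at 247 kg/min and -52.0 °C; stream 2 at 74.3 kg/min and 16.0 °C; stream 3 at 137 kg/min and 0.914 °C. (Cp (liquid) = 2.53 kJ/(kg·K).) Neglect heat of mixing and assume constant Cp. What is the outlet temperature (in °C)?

No heat crosses the boundary, so H_out = H_in.
Σ ṁᵢCp,ᵢTᵢ = 247×2.53×-52.0 + 74.3×2.53×16.0 + 137×2.53×0.914 = -29171
Σ ṁᵢCp,ᵢ = 247×2.53 + 74.3×2.53 + 137×2.53 = 1159.5
T_out = -29171 / 1159.5 = -25.158 °C

T_out = -25.2 °C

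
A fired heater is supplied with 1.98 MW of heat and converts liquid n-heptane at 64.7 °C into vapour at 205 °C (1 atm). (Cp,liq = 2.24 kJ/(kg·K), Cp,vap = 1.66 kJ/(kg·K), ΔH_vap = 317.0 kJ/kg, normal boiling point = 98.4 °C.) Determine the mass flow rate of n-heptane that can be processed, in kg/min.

ṁ = 209 kg/min

Δh = 2.24×(98.4−64.7) + 317.0 + 1.66×(205−98.4) = 569.44 kJ/kg
Q = 1.98 MW = 1980 kJ/s = 118800 kJ/min
ṁ = Q/Δh = 118800 / 569.44 = 208.62 kg/min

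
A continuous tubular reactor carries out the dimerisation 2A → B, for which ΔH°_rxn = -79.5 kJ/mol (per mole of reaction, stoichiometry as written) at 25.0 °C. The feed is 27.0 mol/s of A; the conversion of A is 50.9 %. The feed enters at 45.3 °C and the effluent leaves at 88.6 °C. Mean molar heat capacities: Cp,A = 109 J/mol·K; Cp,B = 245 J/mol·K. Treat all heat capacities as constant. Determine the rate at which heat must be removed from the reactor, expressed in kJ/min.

Q_out = 24400 kJ/min

Extent of reaction ξ = 0.509 × 27.0 / 2 = 6.8715 mol/s
Reaction term: ξ·ΔH°_rxn = 6.8715 × -79.5 = -546.28 kJ/s
Sensible, feed 45.3→25 °C: -59.743 kJ/s
Outlet flows (mol/s): A 13.257, B 6.8715
Sensible, products 25→88.6 °C: 198.97 kJ/s
Q = ΔH = -407.05 kJ/s = -407.05 kW
Heat removed = 24423 kJ/min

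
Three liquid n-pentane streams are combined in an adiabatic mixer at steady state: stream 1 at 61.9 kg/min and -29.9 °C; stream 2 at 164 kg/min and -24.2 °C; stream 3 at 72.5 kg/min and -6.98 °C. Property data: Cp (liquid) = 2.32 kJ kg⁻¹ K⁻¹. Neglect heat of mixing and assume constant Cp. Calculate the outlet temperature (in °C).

T_out = -21.2 °C

Energy balance with Q = 0: Σ ṁᵢCp,ᵢ(T_out − Tᵢ) = 0
Σ ṁᵢCp,ᵢTᵢ = 61.9×2.32×-29.9 + 164×2.32×-24.2 + 72.5×2.32×-6.98 = -14676
Σ ṁᵢCp,ᵢ = 61.9×2.32 + 164×2.32 + 72.5×2.32 = 692.29
T_out = -14676 / 692.29 = -21.199 °C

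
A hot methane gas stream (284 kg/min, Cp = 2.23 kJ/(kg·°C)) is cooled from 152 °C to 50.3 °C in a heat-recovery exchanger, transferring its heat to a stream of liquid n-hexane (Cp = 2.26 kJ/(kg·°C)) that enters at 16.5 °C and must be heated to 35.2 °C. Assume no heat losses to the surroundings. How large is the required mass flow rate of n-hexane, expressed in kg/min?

Heat released by hot stream: Q = 284 × 2.23 × (152 − 50.3) = 64409 kJ/min
Energy balance on cold side (adiabatic exchanger): Q = ṁ_c·Cp_c·(T_c,out − T_c,in)
ṁ_c = 64409 / [2.26 × (35.2 − 16.5)] = 1524 kg/min

ṁ_c = 1520 kg/min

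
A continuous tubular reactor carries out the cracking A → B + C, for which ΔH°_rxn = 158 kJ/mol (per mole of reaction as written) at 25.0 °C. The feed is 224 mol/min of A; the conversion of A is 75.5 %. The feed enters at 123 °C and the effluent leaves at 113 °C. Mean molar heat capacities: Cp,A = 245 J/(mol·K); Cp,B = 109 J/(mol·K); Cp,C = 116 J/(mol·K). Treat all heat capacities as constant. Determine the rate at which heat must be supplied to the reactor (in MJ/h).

Extent of reaction ξ = 0.755 × 224 = 169.12 mol/min
Reaction term: ξ·ΔH°_rxn = 169.12 × 158 = 26721 kJ/min
Sensible, feed 123→25 °C: -5378.2 kJ/min
Outlet flows (mol/min): A 54.88, B 169.12, C 169.12
Sensible, products 25→113 °C: 4531.8 kJ/min
Q = ΔH = 25875 kJ/min = 431.24 kW
Heat supplied = 1552.5 MJ/h

Q_in = 1550 MJ/h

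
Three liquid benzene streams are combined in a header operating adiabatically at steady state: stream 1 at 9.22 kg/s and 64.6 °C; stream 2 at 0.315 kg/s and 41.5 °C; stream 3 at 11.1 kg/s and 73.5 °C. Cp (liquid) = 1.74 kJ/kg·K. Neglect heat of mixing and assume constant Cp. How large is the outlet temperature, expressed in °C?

Energy balance with Q = 0: Σ ṁᵢCp,ᵢ(T_out − Tᵢ) = 0
Σ ṁᵢCp,ᵢTᵢ = 9.22×1.74×64.6 + 0.315×1.74×41.5 + 11.1×1.74×73.5 = 2478.7
Σ ṁᵢCp,ᵢ = 9.22×1.74 + 0.315×1.74 + 11.1×1.74 = 35.905
T_out = 2478.7 / 35.905 = 69.035 °C

T_out = 69.0 °C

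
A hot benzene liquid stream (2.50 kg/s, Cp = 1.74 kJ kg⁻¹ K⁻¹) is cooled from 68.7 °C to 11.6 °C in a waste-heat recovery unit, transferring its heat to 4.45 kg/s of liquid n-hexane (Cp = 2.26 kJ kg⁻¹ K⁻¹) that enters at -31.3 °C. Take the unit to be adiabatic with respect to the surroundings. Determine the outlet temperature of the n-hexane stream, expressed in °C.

T_c,out = -6.60 °C

Heat released by hot stream: Q = 2.50 × 1.74 × (68.7 − 11.6) = 248.38 kJ/s
Energy balance on cold side (adiabatic exchanger): Q = ṁ_c·Cp_c·(T_c,out − T_c,in)
T_c,out = -31.3 + 248.38/(4.45 × 2.26) = -6.6023 °C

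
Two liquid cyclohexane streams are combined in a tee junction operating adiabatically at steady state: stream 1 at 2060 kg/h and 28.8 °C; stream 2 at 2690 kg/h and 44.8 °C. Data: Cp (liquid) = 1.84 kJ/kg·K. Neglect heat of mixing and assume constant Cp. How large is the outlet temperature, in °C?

T_out = 37.9 °C

Adiabatic, steady state ⇒ Σ ṁᵢCp,ᵢ(T_out − Tᵢ) = 0
T_out = Σ ṁᵢCp,ᵢTᵢ / Σ ṁᵢCp,ᵢ
      = 330910 / 8740 = 37.861 °C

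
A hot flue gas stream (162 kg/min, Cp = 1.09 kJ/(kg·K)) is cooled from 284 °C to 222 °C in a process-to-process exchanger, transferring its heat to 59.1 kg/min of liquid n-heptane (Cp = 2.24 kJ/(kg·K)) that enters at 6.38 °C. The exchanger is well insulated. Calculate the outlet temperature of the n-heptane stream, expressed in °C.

Heat released by hot stream: Q = 162 × 1.09 × (284 − 222) = 10948 kJ/min
Energy balance on cold side (adiabatic exchanger): Q = ṁ_c·Cp_c·(T_c,out − T_c,in)
T_c,out = 6.38 + 10948/(59.1 × 2.24) = 89.079 °C

T_c,out = 89.1 °C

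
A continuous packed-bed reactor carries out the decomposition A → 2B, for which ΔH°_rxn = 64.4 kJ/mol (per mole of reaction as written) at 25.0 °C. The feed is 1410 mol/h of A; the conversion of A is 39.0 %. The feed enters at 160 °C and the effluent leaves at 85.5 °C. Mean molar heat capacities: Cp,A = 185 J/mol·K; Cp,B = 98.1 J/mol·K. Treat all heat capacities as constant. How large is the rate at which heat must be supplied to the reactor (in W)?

Extent of reaction ξ = 0.390 × 1410 = 549.9 mol/h
Reaction term: ξ·ΔH°_rxn = 549.9 × 64.4 = 35414 kJ/h
Sensible, feed 160→25 °C: -35215 kJ/h
Outlet flows (mol/h): A 860.1, B 1099.8
Sensible, products 25→85.5 °C: 16154 kJ/h
Q = ΔH = 16353 kJ/h = 4.5425 kW
Heat supplied = 4542.5 W

Q_in = 4540 W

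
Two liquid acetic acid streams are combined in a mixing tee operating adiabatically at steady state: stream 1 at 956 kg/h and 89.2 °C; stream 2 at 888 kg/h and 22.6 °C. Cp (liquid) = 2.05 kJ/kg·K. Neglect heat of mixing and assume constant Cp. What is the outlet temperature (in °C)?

Adiabatic, steady state ⇒ Σ ṁᵢCp,ᵢ(T_out − Tᵢ) = 0
Σ ṁᵢCp,ᵢTᵢ = 956×2.05×89.2 + 888×2.05×22.6 = 215960
Σ ṁᵢCp,ᵢ = 956×2.05 + 888×2.05 = 3780.2
T_out = 215960 / 3780.2 = 57.128 °C

T_out = 57.1 °C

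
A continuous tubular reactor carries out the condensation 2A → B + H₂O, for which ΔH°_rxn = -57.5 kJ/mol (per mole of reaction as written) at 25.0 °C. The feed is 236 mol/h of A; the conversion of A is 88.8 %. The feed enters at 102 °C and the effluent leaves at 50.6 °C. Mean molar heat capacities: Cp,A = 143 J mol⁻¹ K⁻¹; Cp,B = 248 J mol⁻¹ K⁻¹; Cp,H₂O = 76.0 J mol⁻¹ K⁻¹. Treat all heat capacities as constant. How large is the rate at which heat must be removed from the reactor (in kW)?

Q_out = 2.13 kW

Extent of reaction ξ = 0.888 × 236 / 2 = 104.78 mol/h
Reaction term: ξ·ΔH°_rxn = 104.78 × -57.5 = -6025.1 kJ/h
Sensible, feed 102→25 °C: -2598.6 kJ/h
Outlet flows (mol/h): A 26.432, B 104.78, H₂O 104.78
Sensible, products 25→50.6 °C: 965.88 kJ/h
Q = ΔH = -7657.8 kJ/h = -2.1272 kW
Heat removed = 2.1272 kW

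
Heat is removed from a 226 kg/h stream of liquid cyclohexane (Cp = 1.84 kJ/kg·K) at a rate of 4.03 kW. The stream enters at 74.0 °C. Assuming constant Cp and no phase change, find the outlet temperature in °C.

T_out = 39.1 °C

Q = 4.03 kW = 14508 kJ/h
ΔT = Q/(ṁ·Cp) = 14508/(226×1.84) = 34.888 K
T_out = 74.0 − 34.888 = 39.112 °C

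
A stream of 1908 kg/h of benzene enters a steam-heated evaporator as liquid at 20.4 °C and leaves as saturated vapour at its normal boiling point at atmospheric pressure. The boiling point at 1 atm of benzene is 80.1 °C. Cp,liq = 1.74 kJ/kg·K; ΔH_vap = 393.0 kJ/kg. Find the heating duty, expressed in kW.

liquid 20.4→80.1 °C: 103.88 kJ/kg
vaporisation at 80.1 °C: 393 kJ/kg
Δh = 103.88 + 393 = 496.88 kJ/kg
Q = ṁ·Δh = 1908 kg/h × 496.88 kJ/kg = 948040 kJ/h
|Q| = 263.35 kW

Q = 263 kW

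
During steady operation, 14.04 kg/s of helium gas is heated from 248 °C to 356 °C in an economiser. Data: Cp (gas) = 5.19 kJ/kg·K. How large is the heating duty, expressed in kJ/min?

Q = 472000 kJ/min

Q = ṁ·Cp·ΔT = 14.04 × 5.19 × (356 − 248) = 7869.7 kJ/s
Heating duty = 472180 kJ/min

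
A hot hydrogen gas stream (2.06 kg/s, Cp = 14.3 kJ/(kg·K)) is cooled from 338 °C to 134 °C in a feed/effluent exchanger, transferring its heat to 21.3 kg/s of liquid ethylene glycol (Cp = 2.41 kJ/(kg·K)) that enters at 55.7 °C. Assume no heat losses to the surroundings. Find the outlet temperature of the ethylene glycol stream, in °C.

T_c,out = 173 °C

Heat released by hot stream: Q = 2.06 × 14.3 × (338 − 134) = 6009.4 kJ/s
Energy balance on cold side (adiabatic exchanger): Q = ṁ_c·Cp_c·(T_c,out − T_c,in)
T_c,out = 55.7 + 6009.4/(21.3 × 2.41) = 172.77 °C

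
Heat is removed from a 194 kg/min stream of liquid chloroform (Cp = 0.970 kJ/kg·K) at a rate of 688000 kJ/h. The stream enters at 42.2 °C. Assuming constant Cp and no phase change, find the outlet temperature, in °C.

T_out = -18.7 °C

Q = 688000 kJ/h = 11467 kJ/min
ΔT = Q/(ṁ·Cp) = 11467/(194×0.970) = 60.935 K
T_out = 42.2 − 60.935 = -18.735 °C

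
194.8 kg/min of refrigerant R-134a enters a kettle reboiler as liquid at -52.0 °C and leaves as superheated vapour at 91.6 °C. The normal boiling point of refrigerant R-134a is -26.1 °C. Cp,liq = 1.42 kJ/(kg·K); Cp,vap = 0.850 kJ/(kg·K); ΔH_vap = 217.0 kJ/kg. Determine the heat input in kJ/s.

Q = 1150 kJ/s

liquid -52.0→-26.1 °C: 36.778 kJ/kg
vaporisation at -26.1 °C: 217 kJ/kg
vapour -26.1→91.6 °C: 100.04 kJ/kg
Δh = 36.778 + 217 + 100.04 = 353.82 kJ/kg
Q = ṁ·Δh = 194.8 kg/min × 353.82 kJ/kg = 68925 kJ/min
|Q| = 1148.7 kW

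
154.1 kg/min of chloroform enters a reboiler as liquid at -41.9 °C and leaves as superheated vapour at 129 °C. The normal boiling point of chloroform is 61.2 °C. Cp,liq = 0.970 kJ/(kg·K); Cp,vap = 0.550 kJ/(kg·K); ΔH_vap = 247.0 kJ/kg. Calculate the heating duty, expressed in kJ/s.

Q = 987 kJ/s

liquid -41.9→61.2 °C: 100.01 kJ/kg
vaporisation at 61.2 °C: 247 kJ/kg
vapour 61.2→129 °C: 37.29 kJ/kg
Δh = 100.01 + 247 + 37.29 = 384.3 kJ/kg
Q = ṁ·Δh = 154.1 kg/min × 384.3 kJ/kg = 59220 kJ/min
|Q| = 987 kW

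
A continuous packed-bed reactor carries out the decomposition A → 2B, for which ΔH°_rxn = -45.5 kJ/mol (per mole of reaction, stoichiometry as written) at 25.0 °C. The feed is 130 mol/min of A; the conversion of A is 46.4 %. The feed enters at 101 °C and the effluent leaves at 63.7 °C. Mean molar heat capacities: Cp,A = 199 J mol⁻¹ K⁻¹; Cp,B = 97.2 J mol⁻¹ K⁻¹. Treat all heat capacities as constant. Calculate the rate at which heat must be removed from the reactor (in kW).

Extent of reaction ξ = 0.464 × 130 = 60.32 mol/min
Reaction term: ξ·ΔH°_rxn = 60.32 × -45.5 = -2744.6 kJ/min
Sensible, feed 101→25 °C: -1966.1 kJ/min
Outlet flows (mol/min): A 69.68, B 120.64
Sensible, products 25→63.7 °C: 990.43 kJ/min
Q = ΔH = -3720.2 kJ/min = -62.004 kW
Heat removed = 62.004 kW

Q_out = 62.0 kW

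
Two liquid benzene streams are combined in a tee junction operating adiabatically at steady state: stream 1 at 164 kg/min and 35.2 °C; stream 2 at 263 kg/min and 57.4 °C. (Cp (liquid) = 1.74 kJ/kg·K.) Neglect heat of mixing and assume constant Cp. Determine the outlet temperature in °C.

T_out = 48.9 °C

Energy balance with Q = 0: Σ ṁᵢCp,ᵢ(T_out − Tᵢ) = 0
Σ ṁᵢCp,ᵢTᵢ = 164×1.74×35.2 + 263×1.74×57.4 = 36312
Σ ṁᵢCp,ᵢ = 164×1.74 + 263×1.74 = 742.98
T_out = 36312 / 742.98 = 48.874 °C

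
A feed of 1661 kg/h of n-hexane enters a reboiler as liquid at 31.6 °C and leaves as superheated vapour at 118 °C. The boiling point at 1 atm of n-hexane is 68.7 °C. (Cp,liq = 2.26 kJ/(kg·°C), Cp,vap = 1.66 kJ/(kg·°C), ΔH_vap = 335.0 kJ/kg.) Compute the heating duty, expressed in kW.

liquid 31.6→68.7 °C: 83.846 kJ/kg
vaporisation at 68.7 °C: 335 kJ/kg
vapour 68.7→118 °C: 81.838 kJ/kg
Δh = 83.846 + 335 + 81.838 = 500.68 kJ/kg
Q = ṁ·Δh = 1661 kg/h × 500.68 kJ/kg = 831640 kJ/h
|Q| = 231.01 kW

Q = 231 kW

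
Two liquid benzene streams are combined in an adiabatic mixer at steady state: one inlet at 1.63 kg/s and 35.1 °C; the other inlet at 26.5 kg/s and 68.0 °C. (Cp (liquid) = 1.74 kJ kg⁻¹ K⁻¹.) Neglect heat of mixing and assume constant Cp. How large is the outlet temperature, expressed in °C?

T_out = 66.1 °C

No heat crosses the boundary, so H_out = H_in.
T_out = Σ ṁᵢCp,ᵢTᵢ / Σ ṁᵢCp,ᵢ
      = 3235 / 48.946 = 66.094 °C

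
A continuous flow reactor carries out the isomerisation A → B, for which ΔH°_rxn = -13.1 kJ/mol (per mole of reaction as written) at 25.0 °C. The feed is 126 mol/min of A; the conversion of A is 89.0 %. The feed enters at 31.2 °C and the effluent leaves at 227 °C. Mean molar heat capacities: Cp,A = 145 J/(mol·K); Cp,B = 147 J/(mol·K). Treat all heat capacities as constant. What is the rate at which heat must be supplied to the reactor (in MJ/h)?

Extent of reaction ξ = 0.890 × 126 = 112.14 mol/min
Reaction term: ξ·ΔH°_rxn = 112.14 × -13.1 = -1469 kJ/min
Sensible, feed 31.2→25 °C: -113.27 kJ/min
Outlet flows (mol/min): A 13.86, B 112.14
Sensible, products 25→227 °C: 3735.8 kJ/min
Q = ΔH = 2153.5 kJ/min = 35.892 kW
Heat supplied = 129.21 MJ/h

Q_in = 129 MJ/h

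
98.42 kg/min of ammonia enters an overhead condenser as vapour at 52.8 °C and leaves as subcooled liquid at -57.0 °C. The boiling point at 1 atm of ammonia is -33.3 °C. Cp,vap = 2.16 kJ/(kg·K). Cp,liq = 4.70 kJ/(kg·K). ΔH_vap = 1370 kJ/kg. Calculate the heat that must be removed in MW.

vapour 52.8→-33.3 °C: -185.98 kJ/kg
condensation at -33.3 °C: -1370 kJ/kg
liquid -33.3→-57.0 °C: -111.39 kJ/kg
Δh = -185.98 + -1370 + -111.39 = -1667.4 kJ/kg
Q = ṁ·Δh = 98.42 kg/min × -1667.4 kJ/kg = -164100 kJ/min
|Q| = 2735 kW = 2.735 MW

Q_c = 2.74 MW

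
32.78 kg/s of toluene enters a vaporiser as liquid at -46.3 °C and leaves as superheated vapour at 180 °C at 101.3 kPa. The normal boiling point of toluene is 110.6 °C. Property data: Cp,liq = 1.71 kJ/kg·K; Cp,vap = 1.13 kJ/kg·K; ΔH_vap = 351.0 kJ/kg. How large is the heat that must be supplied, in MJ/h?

liquid -46.3→110.6 °C: 268.3 kJ/kg
vaporisation at 110.6 °C: 351 kJ/kg
vapour 110.6→180 °C: 78.422 kJ/kg
Δh = 268.3 + 351 + 78.422 = 697.72 kJ/kg
Q = ṁ·Δh = 32.78 kg/s × 697.72 kJ/kg = 22871 kJ/s
|Q| = 22871 kW = 82337 MJ/h

Q = 82300 MJ/h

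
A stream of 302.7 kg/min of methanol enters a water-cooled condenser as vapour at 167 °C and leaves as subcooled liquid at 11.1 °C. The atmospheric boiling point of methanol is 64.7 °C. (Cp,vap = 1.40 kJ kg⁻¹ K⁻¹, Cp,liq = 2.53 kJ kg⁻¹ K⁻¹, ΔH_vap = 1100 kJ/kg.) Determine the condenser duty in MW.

vapour 167→64.7 °C: -143.22 kJ/kg
condensation at 64.7 °C: -1100 kJ/kg
liquid 64.7→11.1 °C: -135.61 kJ/kg
Δh = -143.22 + -1100 + -135.61 = -1378.8 kJ/kg
Q = ṁ·Δh = 302.7 kg/min × -1378.8 kJ/kg = -417370 kJ/min
|Q| = 6956.2 kW = 6.9562 MW

Q_c = 6.96 MW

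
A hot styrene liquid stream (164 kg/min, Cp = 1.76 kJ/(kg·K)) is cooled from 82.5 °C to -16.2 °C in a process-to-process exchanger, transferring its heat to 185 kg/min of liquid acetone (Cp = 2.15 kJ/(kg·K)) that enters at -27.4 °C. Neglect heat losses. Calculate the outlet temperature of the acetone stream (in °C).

Heat released by hot stream: Q = 164 × 1.76 × (82.5 − -16.2) = 28489 kJ/min
Energy balance on cold side (adiabatic exchanger): Q = ṁ_c·Cp_c·(T_c,out − T_c,in)
T_c,out = -27.4 + 28489/(185 × 2.15) = 44.225 °C

T_c,out = 44.2 °C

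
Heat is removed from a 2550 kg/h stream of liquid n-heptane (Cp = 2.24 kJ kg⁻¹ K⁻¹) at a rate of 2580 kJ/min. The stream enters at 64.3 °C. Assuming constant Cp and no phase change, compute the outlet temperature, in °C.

T_out = 37.2 °C

Q = 2580 kJ/min = 154800 kJ/h
ΔT = Q/(ṁ·Cp) = 154800/(2550×2.24) = 27.101 K
T_out = 64.3 − 27.101 = 37.199 °C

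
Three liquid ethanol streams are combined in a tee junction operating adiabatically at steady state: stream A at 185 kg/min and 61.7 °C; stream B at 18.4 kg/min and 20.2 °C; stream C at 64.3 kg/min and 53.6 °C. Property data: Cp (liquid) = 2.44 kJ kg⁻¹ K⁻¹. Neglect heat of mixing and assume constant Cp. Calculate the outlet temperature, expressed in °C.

T_out = 56.9 °C

No heat crosses the boundary, so H_out = H_in.
Σ ṁᵢCp,ᵢTᵢ = 185×2.44×61.7 + 18.4×2.44×20.2 + 64.3×2.44×53.6 = 37168
Σ ṁᵢCp,ᵢ = 185×2.44 + 18.4×2.44 + 64.3×2.44 = 653.19
T_out = 37168 / 653.19 = 56.902 °C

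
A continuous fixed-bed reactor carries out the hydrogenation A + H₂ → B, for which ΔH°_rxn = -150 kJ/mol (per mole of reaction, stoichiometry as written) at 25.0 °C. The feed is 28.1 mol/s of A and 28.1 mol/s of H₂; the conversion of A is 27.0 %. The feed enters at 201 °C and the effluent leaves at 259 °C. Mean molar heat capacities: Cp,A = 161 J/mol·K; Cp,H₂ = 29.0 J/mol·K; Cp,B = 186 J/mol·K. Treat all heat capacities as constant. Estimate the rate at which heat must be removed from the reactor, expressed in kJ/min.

Q_out = 50100 kJ/min

Extent of reaction ξ = 0.270 × 28.1 = 7.587 mol/s
Reaction term: ξ·ΔH°_rxn = 7.587 × -150 = -1138.1 kJ/s
Sensible, feed 201→25 °C: -939.66 kJ/s
Outlet flows (mol/s): A 20.513, H₂ 20.513, B 7.587
Sensible, products 25→259 °C: 1242.2 kJ/s
Q = ΔH = -835.49 kJ/s = -835.49 kW
Heat removed = 50129 kJ/min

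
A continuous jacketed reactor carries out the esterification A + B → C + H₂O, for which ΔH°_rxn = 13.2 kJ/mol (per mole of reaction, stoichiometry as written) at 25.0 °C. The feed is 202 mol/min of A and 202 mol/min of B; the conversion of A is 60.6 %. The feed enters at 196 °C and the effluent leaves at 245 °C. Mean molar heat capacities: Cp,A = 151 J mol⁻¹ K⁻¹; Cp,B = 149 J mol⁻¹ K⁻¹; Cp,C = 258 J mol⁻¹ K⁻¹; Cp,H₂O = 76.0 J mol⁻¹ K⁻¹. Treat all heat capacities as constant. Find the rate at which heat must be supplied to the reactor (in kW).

Q_in = 91.7 kW

Extent of reaction ξ = 0.606 × 202 = 122.41 mol/min
Reaction term: ξ·ΔH°_rxn = 122.41 × 13.2 = 1615.8 kJ/min
Sensible, feed 196→25 °C: -10363 kJ/min
Outlet flows (mol/min): A 79.588, B 79.588, C 122.41, H₂O 122.41
Sensible, products 25→245 °C: 14248 kJ/min
Q = ΔH = 5500.9 kJ/min = 91.681 kW
Heat supplied = 91.681 kW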